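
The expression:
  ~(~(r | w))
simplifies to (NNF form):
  r | w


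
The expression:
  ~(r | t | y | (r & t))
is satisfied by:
  {y: False, r: False, t: False}


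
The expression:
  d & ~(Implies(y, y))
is never true.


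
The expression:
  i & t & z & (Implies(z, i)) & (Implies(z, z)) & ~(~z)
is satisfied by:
  {t: True, i: True, z: True}


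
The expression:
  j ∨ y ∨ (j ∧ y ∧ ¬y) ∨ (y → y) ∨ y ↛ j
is always true.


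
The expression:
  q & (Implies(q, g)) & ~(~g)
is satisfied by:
  {g: True, q: True}


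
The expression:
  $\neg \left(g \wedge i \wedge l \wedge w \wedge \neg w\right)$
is always true.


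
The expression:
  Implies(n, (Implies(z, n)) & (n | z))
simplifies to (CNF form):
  True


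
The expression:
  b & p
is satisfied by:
  {p: True, b: True}


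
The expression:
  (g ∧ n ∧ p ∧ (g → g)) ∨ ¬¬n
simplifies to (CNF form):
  n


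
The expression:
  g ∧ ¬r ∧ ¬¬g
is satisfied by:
  {g: True, r: False}


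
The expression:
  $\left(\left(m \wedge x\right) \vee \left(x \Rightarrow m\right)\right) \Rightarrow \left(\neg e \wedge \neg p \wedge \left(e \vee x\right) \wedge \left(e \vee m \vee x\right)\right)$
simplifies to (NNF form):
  $x \wedge \left(\neg e \vee \neg m\right) \wedge \left(\neg m \vee \neg p\right)$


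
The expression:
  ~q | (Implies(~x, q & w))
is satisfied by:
  {x: True, w: True, q: False}
  {x: True, w: False, q: False}
  {w: True, x: False, q: False}
  {x: False, w: False, q: False}
  {x: True, q: True, w: True}
  {x: True, q: True, w: False}
  {q: True, w: True, x: False}


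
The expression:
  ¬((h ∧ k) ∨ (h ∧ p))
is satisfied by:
  {k: False, h: False, p: False}
  {p: True, k: False, h: False}
  {k: True, p: False, h: False}
  {p: True, k: True, h: False}
  {h: True, p: False, k: False}


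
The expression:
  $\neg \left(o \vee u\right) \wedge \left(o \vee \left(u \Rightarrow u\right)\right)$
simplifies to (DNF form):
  $\neg o \wedge \neg u$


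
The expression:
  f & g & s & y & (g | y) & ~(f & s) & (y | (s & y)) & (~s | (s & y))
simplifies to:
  False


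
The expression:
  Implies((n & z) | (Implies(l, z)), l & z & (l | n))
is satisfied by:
  {l: True}


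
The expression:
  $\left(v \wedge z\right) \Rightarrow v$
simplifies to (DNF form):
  $\text{True}$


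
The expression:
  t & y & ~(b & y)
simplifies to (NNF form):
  t & y & ~b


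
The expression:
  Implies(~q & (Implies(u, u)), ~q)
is always true.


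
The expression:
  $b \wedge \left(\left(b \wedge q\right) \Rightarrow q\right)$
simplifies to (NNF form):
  $b$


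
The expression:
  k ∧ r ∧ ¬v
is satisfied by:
  {r: True, k: True, v: False}


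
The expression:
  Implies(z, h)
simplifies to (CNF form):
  h | ~z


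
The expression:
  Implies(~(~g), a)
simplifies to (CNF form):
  a | ~g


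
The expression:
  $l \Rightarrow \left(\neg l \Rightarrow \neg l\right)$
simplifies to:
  $\text{True}$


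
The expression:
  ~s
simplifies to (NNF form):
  ~s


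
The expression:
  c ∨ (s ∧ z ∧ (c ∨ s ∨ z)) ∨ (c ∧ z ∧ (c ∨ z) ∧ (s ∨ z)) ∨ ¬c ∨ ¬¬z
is always true.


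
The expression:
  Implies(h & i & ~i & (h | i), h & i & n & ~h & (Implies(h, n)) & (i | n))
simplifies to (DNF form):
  True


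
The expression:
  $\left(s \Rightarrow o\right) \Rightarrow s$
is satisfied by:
  {s: True}


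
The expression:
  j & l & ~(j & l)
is never true.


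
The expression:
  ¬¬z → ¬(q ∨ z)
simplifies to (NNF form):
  ¬z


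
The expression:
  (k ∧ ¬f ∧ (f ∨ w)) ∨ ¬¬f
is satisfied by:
  {k: True, f: True, w: True}
  {k: True, f: True, w: False}
  {f: True, w: True, k: False}
  {f: True, w: False, k: False}
  {k: True, w: True, f: False}


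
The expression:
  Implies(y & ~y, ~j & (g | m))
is always true.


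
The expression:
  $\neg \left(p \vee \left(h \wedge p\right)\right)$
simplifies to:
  $\neg p$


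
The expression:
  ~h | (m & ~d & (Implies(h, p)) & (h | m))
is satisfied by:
  {p: True, m: True, d: False, h: False}
  {p: True, m: False, d: False, h: False}
  {m: True, p: False, d: False, h: False}
  {p: False, m: False, d: False, h: False}
  {p: True, d: True, m: True, h: False}
  {p: True, d: True, m: False, h: False}
  {d: True, m: True, p: False, h: False}
  {d: True, p: False, m: False, h: False}
  {p: True, h: True, d: False, m: True}


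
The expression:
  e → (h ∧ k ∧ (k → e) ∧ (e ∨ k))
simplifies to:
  (h ∧ k) ∨ ¬e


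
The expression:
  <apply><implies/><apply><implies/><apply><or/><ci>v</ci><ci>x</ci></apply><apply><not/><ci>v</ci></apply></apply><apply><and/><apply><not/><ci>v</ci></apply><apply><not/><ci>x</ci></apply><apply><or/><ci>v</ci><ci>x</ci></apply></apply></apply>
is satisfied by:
  {v: True}


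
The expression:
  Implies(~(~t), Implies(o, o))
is always true.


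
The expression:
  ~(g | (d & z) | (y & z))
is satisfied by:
  {g: False, d: False, z: False, y: False}
  {y: True, g: False, d: False, z: False}
  {d: True, y: False, g: False, z: False}
  {y: True, d: True, g: False, z: False}
  {z: True, y: False, g: False, d: False}


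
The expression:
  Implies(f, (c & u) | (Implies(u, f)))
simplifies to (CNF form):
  True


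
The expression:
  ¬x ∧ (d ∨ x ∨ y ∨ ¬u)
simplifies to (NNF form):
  ¬x ∧ (d ∨ y ∨ ¬u)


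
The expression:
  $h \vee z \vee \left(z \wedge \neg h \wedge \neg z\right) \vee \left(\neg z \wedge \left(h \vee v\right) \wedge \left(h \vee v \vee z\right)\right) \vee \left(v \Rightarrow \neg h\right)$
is always true.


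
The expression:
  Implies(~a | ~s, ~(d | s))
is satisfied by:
  {a: True, s: False, d: False}
  {s: False, d: False, a: False}
  {a: True, s: True, d: False}
  {a: True, d: True, s: True}


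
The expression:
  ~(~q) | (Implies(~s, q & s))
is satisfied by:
  {q: True, s: True}
  {q: True, s: False}
  {s: True, q: False}


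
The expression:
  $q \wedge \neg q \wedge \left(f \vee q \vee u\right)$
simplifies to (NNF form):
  $\text{False}$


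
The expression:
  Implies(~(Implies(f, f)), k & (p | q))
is always true.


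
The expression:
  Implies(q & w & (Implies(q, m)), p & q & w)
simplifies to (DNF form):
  p | ~m | ~q | ~w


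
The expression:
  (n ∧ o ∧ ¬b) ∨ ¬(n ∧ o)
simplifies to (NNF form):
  ¬b ∨ ¬n ∨ ¬o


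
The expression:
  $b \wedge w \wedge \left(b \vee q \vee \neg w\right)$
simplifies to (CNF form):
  $b \wedge w$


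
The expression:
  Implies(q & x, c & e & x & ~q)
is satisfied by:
  {q: False, x: False}
  {x: True, q: False}
  {q: True, x: False}


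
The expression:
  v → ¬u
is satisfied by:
  {u: False, v: False}
  {v: True, u: False}
  {u: True, v: False}


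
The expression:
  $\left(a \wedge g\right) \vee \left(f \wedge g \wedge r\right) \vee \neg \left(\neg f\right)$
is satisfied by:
  {g: True, f: True, a: True}
  {g: True, f: True, a: False}
  {f: True, a: True, g: False}
  {f: True, a: False, g: False}
  {g: True, a: True, f: False}


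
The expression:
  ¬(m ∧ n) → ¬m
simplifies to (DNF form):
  n ∨ ¬m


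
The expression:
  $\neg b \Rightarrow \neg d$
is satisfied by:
  {b: True, d: False}
  {d: False, b: False}
  {d: True, b: True}


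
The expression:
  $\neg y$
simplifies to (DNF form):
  $\neg y$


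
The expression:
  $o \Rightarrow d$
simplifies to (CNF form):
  $d \vee \neg o$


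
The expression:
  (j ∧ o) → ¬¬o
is always true.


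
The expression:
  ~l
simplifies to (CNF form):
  ~l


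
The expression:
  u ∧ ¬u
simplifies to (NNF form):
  False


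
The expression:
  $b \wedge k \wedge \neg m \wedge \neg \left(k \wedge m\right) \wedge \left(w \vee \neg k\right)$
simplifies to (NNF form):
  $b \wedge k \wedge w \wedge \neg m$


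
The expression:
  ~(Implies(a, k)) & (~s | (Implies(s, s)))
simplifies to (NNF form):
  a & ~k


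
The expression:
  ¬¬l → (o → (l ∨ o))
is always true.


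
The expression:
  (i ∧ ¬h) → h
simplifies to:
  h ∨ ¬i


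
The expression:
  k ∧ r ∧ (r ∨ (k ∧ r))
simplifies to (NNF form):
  k ∧ r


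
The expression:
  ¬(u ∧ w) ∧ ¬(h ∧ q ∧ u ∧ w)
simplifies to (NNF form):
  ¬u ∨ ¬w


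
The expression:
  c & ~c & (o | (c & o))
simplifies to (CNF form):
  False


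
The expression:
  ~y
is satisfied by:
  {y: False}


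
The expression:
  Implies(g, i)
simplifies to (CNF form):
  i | ~g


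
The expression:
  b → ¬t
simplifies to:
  ¬b ∨ ¬t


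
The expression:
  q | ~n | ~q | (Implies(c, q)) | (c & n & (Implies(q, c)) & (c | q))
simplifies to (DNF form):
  True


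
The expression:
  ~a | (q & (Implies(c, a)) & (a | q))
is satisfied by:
  {q: True, a: False}
  {a: False, q: False}
  {a: True, q: True}


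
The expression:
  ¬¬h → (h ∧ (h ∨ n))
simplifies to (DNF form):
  True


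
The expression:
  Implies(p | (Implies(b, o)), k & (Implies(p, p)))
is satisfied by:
  {k: True, b: True, p: False, o: False}
  {k: True, b: False, p: False, o: False}
  {k: True, o: True, b: True, p: False}
  {k: True, o: True, b: False, p: False}
  {k: True, p: True, b: True, o: False}
  {k: True, p: True, b: False, o: False}
  {k: True, p: True, o: True, b: True}
  {k: True, p: True, o: True, b: False}
  {b: True, k: False, p: False, o: False}


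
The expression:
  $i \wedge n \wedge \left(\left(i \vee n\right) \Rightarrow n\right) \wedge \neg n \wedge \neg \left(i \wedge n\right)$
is never true.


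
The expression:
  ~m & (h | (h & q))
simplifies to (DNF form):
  h & ~m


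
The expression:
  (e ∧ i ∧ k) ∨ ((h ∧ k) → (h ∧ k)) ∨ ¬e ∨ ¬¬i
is always true.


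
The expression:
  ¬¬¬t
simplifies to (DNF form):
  ¬t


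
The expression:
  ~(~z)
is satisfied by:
  {z: True}


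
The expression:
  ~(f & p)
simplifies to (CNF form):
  ~f | ~p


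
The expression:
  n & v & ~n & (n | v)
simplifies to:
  False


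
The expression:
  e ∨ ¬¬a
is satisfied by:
  {a: True, e: True}
  {a: True, e: False}
  {e: True, a: False}


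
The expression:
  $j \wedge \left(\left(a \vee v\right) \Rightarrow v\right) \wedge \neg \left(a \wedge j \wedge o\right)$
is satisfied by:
  {j: True, v: True, a: False, o: False}
  {j: True, v: False, a: False, o: False}
  {o: True, j: True, v: True, a: False}
  {o: True, j: True, v: False, a: False}
  {a: True, j: True, v: True, o: False}


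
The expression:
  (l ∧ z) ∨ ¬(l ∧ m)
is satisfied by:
  {z: True, l: False, m: False}
  {l: False, m: False, z: False}
  {z: True, m: True, l: False}
  {m: True, l: False, z: False}
  {z: True, l: True, m: False}
  {l: True, z: False, m: False}
  {z: True, m: True, l: True}


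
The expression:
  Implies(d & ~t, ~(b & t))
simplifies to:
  True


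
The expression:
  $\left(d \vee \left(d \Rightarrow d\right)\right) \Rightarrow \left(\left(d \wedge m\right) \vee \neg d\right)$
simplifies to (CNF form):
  $m \vee \neg d$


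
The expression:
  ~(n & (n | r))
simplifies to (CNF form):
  ~n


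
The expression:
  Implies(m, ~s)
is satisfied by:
  {s: False, m: False}
  {m: True, s: False}
  {s: True, m: False}


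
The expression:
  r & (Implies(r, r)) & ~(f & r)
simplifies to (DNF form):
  r & ~f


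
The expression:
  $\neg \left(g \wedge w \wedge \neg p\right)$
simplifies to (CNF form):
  $p \vee \neg g \vee \neg w$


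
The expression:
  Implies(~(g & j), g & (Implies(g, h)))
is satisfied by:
  {h: True, j: True, g: True}
  {h: True, g: True, j: False}
  {j: True, g: True, h: False}


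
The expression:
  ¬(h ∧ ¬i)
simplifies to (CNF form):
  i ∨ ¬h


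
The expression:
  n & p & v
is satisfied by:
  {p: True, n: True, v: True}


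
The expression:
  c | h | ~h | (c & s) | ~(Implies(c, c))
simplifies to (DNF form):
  True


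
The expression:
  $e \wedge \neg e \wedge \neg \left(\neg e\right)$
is never true.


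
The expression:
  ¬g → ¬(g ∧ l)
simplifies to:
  True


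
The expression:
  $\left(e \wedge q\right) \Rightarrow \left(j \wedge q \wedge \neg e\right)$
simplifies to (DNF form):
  $\neg e \vee \neg q$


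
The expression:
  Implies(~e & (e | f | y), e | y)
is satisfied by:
  {y: True, e: True, f: False}
  {y: True, e: False, f: False}
  {e: True, y: False, f: False}
  {y: False, e: False, f: False}
  {f: True, y: True, e: True}
  {f: True, y: True, e: False}
  {f: True, e: True, y: False}


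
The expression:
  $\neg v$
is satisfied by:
  {v: False}


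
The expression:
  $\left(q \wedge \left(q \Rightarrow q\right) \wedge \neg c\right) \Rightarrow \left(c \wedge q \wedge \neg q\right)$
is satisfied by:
  {c: True, q: False}
  {q: False, c: False}
  {q: True, c: True}


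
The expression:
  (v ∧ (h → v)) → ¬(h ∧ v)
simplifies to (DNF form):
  ¬h ∨ ¬v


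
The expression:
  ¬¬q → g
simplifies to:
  g ∨ ¬q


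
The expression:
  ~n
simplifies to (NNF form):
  ~n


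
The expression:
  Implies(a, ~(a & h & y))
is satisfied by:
  {h: False, y: False, a: False}
  {a: True, h: False, y: False}
  {y: True, h: False, a: False}
  {a: True, y: True, h: False}
  {h: True, a: False, y: False}
  {a: True, h: True, y: False}
  {y: True, h: True, a: False}


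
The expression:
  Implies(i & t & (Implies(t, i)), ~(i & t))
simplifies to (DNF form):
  ~i | ~t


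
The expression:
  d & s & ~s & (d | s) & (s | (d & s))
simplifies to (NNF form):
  False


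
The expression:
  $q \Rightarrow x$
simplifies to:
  $x \vee \neg q$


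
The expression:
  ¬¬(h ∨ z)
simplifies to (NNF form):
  h ∨ z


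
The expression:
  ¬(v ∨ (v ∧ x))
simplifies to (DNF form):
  ¬v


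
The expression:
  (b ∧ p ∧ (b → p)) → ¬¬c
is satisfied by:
  {c: True, p: False, b: False}
  {p: False, b: False, c: False}
  {b: True, c: True, p: False}
  {b: True, p: False, c: False}
  {c: True, p: True, b: False}
  {p: True, c: False, b: False}
  {b: True, p: True, c: True}


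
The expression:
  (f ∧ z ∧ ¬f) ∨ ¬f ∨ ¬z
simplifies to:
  ¬f ∨ ¬z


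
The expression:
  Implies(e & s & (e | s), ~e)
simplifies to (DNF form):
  ~e | ~s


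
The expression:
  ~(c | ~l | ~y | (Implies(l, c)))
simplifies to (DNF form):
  l & y & ~c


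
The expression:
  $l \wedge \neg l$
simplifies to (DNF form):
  $\text{False}$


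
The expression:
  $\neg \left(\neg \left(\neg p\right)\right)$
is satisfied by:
  {p: False}


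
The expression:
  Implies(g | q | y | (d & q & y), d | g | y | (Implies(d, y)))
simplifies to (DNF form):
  True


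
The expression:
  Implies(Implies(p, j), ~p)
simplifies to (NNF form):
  ~j | ~p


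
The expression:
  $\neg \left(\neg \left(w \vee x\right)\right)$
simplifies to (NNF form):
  $w \vee x$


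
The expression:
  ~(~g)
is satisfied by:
  {g: True}


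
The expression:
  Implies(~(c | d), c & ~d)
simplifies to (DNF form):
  c | d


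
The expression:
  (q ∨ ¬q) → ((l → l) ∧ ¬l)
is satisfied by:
  {l: False}


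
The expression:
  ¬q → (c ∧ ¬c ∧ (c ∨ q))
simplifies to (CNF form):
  q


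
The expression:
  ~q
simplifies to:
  ~q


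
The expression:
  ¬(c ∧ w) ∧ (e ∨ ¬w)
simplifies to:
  (e ∧ ¬c) ∨ ¬w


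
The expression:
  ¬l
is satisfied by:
  {l: False}


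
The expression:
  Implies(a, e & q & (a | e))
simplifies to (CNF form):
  (e | ~a) & (q | ~a)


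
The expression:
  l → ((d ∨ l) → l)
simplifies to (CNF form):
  True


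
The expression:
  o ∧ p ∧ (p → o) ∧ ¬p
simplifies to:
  False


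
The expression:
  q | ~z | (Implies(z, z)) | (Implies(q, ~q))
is always true.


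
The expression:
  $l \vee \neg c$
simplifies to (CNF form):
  $l \vee \neg c$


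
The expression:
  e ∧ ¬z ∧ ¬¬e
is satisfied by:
  {e: True, z: False}


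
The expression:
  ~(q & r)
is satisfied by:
  {q: False, r: False}
  {r: True, q: False}
  {q: True, r: False}


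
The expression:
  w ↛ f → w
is always true.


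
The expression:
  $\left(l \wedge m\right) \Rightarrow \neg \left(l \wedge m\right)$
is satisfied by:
  {l: False, m: False}
  {m: True, l: False}
  {l: True, m: False}


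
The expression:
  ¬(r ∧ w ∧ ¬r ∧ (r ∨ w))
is always true.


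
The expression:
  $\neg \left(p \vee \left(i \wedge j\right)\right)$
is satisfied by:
  {p: False, i: False, j: False}
  {j: True, p: False, i: False}
  {i: True, p: False, j: False}


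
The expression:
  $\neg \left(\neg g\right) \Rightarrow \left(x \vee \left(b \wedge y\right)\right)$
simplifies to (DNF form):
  $x \vee \left(b \wedge y\right) \vee \neg g$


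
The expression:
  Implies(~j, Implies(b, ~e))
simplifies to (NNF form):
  j | ~b | ~e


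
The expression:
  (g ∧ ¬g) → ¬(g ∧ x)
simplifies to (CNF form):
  True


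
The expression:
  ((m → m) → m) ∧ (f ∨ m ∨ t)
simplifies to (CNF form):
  m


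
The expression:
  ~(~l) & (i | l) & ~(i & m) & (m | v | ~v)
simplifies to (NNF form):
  l & (~i | ~m)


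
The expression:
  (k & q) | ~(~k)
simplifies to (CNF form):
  k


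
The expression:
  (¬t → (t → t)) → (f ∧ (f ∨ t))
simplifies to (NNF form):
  f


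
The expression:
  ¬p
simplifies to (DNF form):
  ¬p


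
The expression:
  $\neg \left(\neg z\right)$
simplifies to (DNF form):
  $z$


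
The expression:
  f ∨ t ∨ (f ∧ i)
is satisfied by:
  {t: True, f: True}
  {t: True, f: False}
  {f: True, t: False}


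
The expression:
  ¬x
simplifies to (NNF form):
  ¬x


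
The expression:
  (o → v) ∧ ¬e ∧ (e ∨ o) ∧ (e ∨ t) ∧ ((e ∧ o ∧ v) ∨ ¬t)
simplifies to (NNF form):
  False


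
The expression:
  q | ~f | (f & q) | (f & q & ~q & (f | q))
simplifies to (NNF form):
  q | ~f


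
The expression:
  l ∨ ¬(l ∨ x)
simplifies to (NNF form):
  l ∨ ¬x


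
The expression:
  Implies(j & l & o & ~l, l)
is always true.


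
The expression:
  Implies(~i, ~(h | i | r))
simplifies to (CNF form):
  (i | ~h) & (i | ~r)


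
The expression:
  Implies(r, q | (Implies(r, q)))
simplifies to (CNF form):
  q | ~r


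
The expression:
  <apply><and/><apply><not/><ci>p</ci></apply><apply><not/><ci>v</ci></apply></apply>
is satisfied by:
  {v: False, p: False}


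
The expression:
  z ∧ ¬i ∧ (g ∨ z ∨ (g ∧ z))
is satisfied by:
  {z: True, i: False}


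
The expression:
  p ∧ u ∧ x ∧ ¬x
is never true.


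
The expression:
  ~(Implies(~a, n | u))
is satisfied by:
  {n: False, u: False, a: False}


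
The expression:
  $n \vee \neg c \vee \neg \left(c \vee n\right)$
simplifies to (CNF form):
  $n \vee \neg c$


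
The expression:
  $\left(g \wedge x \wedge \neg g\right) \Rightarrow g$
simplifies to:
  $\text{True}$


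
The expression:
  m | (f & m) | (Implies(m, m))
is always true.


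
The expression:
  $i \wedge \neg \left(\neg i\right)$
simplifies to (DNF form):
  $i$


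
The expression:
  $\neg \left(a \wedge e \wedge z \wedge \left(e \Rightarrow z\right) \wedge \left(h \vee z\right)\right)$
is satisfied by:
  {e: False, z: False, a: False}
  {a: True, e: False, z: False}
  {z: True, e: False, a: False}
  {a: True, z: True, e: False}
  {e: True, a: False, z: False}
  {a: True, e: True, z: False}
  {z: True, e: True, a: False}


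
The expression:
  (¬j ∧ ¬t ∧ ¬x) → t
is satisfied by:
  {x: True, t: True, j: True}
  {x: True, t: True, j: False}
  {x: True, j: True, t: False}
  {x: True, j: False, t: False}
  {t: True, j: True, x: False}
  {t: True, j: False, x: False}
  {j: True, t: False, x: False}


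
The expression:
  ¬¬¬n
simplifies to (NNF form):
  ¬n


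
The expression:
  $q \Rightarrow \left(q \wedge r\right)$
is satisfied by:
  {r: True, q: False}
  {q: False, r: False}
  {q: True, r: True}


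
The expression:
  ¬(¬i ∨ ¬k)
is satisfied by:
  {i: True, k: True}


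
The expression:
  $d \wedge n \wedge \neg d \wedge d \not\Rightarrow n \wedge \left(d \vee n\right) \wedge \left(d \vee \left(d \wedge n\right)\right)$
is never true.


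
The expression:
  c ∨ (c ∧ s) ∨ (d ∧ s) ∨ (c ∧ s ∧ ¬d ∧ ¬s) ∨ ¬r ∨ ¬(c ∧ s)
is always true.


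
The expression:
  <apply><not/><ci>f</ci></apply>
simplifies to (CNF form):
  <apply><not/><ci>f</ci></apply>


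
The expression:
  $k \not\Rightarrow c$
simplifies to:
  $k \wedge \neg c$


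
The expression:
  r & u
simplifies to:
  r & u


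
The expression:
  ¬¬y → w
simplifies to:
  w ∨ ¬y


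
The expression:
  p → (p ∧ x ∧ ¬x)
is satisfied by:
  {p: False}


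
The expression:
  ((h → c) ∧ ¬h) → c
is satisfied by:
  {c: True, h: True}
  {c: True, h: False}
  {h: True, c: False}


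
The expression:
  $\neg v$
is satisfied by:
  {v: False}


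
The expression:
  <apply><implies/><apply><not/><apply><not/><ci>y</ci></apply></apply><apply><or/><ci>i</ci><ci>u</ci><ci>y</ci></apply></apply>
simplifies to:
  <true/>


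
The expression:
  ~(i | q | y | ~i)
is never true.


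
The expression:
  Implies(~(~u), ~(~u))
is always true.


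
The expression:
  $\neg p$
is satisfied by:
  {p: False}


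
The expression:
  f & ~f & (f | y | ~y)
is never true.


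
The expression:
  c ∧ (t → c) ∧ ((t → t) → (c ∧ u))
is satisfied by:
  {c: True, u: True}


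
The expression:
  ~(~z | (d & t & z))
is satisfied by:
  {z: True, t: False, d: False}
  {z: True, d: True, t: False}
  {z: True, t: True, d: False}


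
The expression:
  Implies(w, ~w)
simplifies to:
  ~w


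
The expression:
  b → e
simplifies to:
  e ∨ ¬b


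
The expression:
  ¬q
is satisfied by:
  {q: False}


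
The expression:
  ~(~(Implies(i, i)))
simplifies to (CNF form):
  True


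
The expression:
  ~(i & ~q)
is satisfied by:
  {q: True, i: False}
  {i: False, q: False}
  {i: True, q: True}


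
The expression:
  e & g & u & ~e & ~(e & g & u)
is never true.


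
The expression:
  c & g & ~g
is never true.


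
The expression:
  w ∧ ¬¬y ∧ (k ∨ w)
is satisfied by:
  {w: True, y: True}


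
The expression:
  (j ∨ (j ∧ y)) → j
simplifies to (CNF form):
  True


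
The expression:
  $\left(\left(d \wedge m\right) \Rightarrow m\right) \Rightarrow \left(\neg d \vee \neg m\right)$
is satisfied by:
  {m: False, d: False}
  {d: True, m: False}
  {m: True, d: False}


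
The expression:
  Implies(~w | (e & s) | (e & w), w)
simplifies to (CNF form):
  w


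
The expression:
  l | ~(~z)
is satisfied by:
  {z: True, l: True}
  {z: True, l: False}
  {l: True, z: False}


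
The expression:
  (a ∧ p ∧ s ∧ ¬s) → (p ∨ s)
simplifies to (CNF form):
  True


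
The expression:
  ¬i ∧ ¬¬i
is never true.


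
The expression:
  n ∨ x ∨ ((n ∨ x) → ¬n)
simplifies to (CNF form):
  True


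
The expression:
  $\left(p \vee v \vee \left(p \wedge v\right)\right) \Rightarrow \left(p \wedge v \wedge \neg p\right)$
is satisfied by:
  {v: False, p: False}


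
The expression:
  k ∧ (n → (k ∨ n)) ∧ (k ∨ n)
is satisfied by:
  {k: True}


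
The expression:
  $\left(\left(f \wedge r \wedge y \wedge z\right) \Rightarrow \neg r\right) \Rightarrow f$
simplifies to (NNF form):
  $f$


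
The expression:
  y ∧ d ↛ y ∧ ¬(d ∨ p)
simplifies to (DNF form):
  False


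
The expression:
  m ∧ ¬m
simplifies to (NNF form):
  False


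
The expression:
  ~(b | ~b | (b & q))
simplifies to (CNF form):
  False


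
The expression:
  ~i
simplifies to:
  ~i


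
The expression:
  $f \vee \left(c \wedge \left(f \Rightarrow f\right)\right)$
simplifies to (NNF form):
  $c \vee f$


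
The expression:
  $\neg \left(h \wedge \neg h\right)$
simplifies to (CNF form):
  $\text{True}$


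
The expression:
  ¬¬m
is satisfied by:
  {m: True}


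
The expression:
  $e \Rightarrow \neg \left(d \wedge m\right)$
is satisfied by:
  {m: False, d: False, e: False}
  {e: True, m: False, d: False}
  {d: True, m: False, e: False}
  {e: True, d: True, m: False}
  {m: True, e: False, d: False}
  {e: True, m: True, d: False}
  {d: True, m: True, e: False}


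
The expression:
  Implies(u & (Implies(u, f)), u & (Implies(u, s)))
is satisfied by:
  {s: True, u: False, f: False}
  {u: False, f: False, s: False}
  {f: True, s: True, u: False}
  {f: True, u: False, s: False}
  {s: True, u: True, f: False}
  {u: True, s: False, f: False}
  {f: True, u: True, s: True}


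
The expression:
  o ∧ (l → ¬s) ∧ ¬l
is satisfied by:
  {o: True, l: False}


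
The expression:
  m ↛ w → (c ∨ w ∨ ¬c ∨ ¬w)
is always true.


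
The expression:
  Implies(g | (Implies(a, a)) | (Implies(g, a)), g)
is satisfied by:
  {g: True}


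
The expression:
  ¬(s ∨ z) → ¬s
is always true.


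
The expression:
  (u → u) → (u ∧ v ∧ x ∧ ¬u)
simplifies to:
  False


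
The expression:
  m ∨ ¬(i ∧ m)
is always true.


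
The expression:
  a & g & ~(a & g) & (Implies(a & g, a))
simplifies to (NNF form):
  False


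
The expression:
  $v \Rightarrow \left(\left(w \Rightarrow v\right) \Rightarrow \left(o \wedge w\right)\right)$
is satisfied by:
  {w: True, o: True, v: False}
  {w: True, o: False, v: False}
  {o: True, w: False, v: False}
  {w: False, o: False, v: False}
  {w: True, v: True, o: True}


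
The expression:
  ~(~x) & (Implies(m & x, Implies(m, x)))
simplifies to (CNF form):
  x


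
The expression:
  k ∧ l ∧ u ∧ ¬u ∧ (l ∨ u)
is never true.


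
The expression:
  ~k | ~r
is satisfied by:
  {k: False, r: False}
  {r: True, k: False}
  {k: True, r: False}


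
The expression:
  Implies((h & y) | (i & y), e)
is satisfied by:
  {e: True, h: False, y: False, i: False}
  {i: True, e: True, h: False, y: False}
  {e: True, h: True, i: False, y: False}
  {i: True, e: True, h: True, y: False}
  {i: False, h: False, e: False, y: False}
  {i: True, h: False, e: False, y: False}
  {h: True, i: False, e: False, y: False}
  {i: True, h: True, e: False, y: False}
  {y: True, e: True, i: False, h: False}
  {y: True, i: True, e: True, h: False}
  {y: True, e: True, h: True, i: False}
  {y: True, i: True, e: True, h: True}
  {y: True, i: False, h: False, e: False}


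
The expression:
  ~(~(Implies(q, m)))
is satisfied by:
  {m: True, q: False}
  {q: False, m: False}
  {q: True, m: True}


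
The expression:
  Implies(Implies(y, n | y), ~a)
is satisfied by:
  {a: False}


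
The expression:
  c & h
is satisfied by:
  {h: True, c: True}


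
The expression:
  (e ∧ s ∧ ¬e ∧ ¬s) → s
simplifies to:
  True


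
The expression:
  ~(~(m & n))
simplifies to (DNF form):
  m & n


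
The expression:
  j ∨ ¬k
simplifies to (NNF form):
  j ∨ ¬k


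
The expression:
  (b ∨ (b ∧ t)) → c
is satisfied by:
  {c: True, b: False}
  {b: False, c: False}
  {b: True, c: True}


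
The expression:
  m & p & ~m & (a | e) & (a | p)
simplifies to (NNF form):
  False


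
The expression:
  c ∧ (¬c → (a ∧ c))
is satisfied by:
  {c: True}


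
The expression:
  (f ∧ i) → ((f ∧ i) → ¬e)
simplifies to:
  ¬e ∨ ¬f ∨ ¬i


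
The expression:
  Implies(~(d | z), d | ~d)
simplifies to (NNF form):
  True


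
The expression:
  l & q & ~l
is never true.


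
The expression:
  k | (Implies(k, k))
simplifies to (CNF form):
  True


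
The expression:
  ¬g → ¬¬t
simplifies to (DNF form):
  g ∨ t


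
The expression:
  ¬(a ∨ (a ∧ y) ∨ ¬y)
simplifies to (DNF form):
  y ∧ ¬a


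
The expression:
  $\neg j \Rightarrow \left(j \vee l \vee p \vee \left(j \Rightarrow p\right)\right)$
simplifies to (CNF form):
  $\text{True}$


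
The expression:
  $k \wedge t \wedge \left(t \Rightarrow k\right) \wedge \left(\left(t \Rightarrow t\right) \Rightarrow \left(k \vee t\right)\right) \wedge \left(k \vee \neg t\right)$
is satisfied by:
  {t: True, k: True}


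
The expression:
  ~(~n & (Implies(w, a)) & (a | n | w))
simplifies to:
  n | ~a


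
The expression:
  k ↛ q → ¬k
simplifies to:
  q ∨ ¬k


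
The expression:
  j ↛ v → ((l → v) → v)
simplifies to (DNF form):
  l ∨ v ∨ ¬j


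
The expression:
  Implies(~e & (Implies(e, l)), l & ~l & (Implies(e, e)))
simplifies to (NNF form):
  e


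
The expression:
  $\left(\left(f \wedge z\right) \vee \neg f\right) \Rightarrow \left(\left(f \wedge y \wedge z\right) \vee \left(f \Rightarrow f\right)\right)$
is always true.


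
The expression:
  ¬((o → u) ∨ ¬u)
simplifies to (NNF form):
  False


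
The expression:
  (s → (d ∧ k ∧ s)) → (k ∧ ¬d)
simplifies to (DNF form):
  (k ∧ ¬d) ∨ (s ∧ ¬k)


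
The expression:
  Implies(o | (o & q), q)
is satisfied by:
  {q: True, o: False}
  {o: False, q: False}
  {o: True, q: True}


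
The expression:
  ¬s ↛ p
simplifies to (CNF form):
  p ∨ ¬s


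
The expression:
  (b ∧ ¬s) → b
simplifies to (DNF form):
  True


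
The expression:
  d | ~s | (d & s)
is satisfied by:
  {d: True, s: False}
  {s: False, d: False}
  {s: True, d: True}


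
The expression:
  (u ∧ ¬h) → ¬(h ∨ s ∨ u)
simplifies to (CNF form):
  h ∨ ¬u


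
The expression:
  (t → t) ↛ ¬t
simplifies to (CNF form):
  t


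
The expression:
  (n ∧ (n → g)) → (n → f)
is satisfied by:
  {f: True, n: False, g: False}
  {f: False, n: False, g: False}
  {g: True, f: True, n: False}
  {g: True, f: False, n: False}
  {n: True, f: True, g: False}
  {n: True, f: False, g: False}
  {n: True, g: True, f: True}


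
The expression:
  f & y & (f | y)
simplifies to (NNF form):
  f & y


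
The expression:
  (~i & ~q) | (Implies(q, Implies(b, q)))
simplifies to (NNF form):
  True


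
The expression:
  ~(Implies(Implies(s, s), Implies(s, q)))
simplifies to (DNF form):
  s & ~q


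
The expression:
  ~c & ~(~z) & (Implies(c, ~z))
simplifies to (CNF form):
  z & ~c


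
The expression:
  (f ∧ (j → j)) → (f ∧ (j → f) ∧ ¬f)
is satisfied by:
  {f: False}


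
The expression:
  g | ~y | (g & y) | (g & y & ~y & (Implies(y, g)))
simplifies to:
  g | ~y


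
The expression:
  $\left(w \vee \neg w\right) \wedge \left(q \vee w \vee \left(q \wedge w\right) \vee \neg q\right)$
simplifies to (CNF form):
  $\text{True}$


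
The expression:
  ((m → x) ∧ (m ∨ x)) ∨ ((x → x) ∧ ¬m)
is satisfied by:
  {x: True, m: False}
  {m: False, x: False}
  {m: True, x: True}


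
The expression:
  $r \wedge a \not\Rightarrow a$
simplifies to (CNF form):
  $\text{False}$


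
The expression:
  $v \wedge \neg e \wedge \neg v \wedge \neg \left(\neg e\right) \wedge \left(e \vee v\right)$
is never true.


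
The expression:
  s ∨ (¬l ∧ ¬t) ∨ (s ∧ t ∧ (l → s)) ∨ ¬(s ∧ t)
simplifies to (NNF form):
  True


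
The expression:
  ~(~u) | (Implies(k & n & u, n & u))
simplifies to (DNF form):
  True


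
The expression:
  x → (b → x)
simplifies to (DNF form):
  True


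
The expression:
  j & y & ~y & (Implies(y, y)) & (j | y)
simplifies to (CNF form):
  False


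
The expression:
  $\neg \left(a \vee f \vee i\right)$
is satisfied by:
  {i: False, f: False, a: False}


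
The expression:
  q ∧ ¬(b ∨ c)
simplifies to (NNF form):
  q ∧ ¬b ∧ ¬c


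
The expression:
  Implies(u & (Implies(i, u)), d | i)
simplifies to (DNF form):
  d | i | ~u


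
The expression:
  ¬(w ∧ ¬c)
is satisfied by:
  {c: True, w: False}
  {w: False, c: False}
  {w: True, c: True}


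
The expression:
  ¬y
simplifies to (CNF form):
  ¬y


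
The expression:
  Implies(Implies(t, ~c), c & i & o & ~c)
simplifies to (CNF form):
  c & t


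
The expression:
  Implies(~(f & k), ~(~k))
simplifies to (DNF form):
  k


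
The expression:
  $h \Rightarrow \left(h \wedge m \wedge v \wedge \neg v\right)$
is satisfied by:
  {h: False}


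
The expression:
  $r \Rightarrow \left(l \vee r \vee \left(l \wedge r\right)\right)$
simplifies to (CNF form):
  $\text{True}$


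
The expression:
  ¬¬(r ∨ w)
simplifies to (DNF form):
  r ∨ w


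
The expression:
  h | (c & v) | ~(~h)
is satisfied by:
  {c: True, h: True, v: True}
  {c: True, h: True, v: False}
  {h: True, v: True, c: False}
  {h: True, v: False, c: False}
  {c: True, v: True, h: False}


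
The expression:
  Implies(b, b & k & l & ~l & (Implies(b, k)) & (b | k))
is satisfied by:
  {b: False}


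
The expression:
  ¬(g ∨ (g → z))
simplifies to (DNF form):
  False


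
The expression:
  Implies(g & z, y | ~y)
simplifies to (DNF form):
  True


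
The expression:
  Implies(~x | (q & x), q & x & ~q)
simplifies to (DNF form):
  x & ~q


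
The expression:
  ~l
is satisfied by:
  {l: False}


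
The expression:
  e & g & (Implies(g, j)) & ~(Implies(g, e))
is never true.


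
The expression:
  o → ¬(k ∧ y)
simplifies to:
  ¬k ∨ ¬o ∨ ¬y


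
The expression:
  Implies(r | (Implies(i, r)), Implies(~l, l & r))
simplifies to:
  l | (i & ~r)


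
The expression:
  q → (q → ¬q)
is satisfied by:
  {q: False}


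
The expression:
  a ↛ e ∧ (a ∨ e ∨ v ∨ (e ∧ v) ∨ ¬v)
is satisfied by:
  {a: True, e: False}


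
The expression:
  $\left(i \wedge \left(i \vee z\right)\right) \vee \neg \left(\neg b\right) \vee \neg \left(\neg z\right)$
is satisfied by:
  {i: True, b: True, z: True}
  {i: True, b: True, z: False}
  {i: True, z: True, b: False}
  {i: True, z: False, b: False}
  {b: True, z: True, i: False}
  {b: True, z: False, i: False}
  {z: True, b: False, i: False}


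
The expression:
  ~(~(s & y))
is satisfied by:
  {s: True, y: True}


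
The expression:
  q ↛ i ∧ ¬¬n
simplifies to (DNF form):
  n ∧ q ∧ ¬i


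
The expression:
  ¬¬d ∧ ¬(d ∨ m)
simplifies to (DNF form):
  False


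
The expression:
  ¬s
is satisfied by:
  {s: False}


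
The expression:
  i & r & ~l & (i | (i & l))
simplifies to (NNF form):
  i & r & ~l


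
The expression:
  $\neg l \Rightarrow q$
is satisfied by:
  {q: True, l: True}
  {q: True, l: False}
  {l: True, q: False}


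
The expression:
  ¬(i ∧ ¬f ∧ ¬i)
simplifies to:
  True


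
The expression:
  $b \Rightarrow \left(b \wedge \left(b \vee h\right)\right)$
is always true.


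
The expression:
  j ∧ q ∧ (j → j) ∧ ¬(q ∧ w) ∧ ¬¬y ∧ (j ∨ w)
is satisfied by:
  {j: True, y: True, q: True, w: False}


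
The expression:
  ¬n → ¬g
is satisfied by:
  {n: True, g: False}
  {g: False, n: False}
  {g: True, n: True}


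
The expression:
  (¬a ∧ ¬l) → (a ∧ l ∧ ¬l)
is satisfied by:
  {a: True, l: True}
  {a: True, l: False}
  {l: True, a: False}


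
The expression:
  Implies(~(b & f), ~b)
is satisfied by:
  {f: True, b: False}
  {b: False, f: False}
  {b: True, f: True}


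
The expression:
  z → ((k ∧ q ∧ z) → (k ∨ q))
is always true.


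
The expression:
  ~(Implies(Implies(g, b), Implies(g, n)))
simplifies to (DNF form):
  b & g & ~n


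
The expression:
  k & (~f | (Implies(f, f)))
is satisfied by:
  {k: True}


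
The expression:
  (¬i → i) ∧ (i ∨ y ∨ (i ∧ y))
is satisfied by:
  {i: True}


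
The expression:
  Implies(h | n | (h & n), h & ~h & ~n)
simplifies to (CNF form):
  ~h & ~n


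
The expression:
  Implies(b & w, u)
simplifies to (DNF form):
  u | ~b | ~w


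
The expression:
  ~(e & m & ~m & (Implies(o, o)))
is always true.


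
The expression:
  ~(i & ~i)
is always true.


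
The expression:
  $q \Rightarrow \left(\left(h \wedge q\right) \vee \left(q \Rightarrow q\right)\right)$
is always true.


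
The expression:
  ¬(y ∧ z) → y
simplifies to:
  y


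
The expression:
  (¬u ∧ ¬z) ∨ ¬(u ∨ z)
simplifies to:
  ¬u ∧ ¬z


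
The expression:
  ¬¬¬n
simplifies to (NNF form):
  ¬n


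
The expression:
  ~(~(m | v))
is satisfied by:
  {m: True, v: True}
  {m: True, v: False}
  {v: True, m: False}


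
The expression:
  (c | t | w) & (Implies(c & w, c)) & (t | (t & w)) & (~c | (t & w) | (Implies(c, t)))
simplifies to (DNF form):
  t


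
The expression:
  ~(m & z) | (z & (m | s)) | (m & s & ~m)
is always true.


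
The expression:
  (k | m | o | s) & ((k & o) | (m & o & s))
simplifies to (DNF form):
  (k & o) | (k & m & o) | (k & o & s) | (m & o & s)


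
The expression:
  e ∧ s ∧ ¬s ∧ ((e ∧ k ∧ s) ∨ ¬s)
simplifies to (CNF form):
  False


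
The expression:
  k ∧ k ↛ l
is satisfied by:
  {k: True, l: False}


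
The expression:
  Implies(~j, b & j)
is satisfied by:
  {j: True}


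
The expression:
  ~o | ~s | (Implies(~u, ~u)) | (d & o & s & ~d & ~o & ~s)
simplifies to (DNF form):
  True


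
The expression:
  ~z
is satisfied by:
  {z: False}


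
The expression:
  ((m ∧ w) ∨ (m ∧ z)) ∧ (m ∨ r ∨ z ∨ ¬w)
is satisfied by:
  {z: True, w: True, m: True}
  {z: True, m: True, w: False}
  {w: True, m: True, z: False}


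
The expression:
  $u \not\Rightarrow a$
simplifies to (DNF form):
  $u \wedge \neg a$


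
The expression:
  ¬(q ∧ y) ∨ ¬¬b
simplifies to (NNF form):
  b ∨ ¬q ∨ ¬y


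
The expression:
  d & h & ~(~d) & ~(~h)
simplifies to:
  d & h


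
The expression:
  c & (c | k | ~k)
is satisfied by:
  {c: True}


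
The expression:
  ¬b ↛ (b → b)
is never true.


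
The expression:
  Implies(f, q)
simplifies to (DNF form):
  q | ~f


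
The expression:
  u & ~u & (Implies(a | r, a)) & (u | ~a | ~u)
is never true.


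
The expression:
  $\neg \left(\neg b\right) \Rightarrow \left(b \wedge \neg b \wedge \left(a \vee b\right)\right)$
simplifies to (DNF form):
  $\neg b$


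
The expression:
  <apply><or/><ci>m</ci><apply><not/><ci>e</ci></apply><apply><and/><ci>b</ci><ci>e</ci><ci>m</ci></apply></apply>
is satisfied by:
  {m: True, e: False}
  {e: False, m: False}
  {e: True, m: True}
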